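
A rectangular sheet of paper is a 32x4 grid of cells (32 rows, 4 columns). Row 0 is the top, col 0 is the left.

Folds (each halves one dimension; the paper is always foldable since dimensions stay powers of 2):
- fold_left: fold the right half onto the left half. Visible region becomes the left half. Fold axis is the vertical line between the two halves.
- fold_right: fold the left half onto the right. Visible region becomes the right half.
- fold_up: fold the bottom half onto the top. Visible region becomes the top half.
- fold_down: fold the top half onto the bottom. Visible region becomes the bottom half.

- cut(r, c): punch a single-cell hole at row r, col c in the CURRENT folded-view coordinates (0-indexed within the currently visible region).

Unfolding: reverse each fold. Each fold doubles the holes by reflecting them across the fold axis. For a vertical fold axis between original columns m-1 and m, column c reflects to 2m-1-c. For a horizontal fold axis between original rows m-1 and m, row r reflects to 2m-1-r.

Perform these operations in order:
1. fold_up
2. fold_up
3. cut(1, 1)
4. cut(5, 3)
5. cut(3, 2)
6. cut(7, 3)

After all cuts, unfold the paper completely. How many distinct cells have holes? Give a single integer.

Op 1 fold_up: fold axis h@16; visible region now rows[0,16) x cols[0,4) = 16x4
Op 2 fold_up: fold axis h@8; visible region now rows[0,8) x cols[0,4) = 8x4
Op 3 cut(1, 1): punch at orig (1,1); cuts so far [(1, 1)]; region rows[0,8) x cols[0,4) = 8x4
Op 4 cut(5, 3): punch at orig (5,3); cuts so far [(1, 1), (5, 3)]; region rows[0,8) x cols[0,4) = 8x4
Op 5 cut(3, 2): punch at orig (3,2); cuts so far [(1, 1), (3, 2), (5, 3)]; region rows[0,8) x cols[0,4) = 8x4
Op 6 cut(7, 3): punch at orig (7,3); cuts so far [(1, 1), (3, 2), (5, 3), (7, 3)]; region rows[0,8) x cols[0,4) = 8x4
Unfold 1 (reflect across h@8): 8 holes -> [(1, 1), (3, 2), (5, 3), (7, 3), (8, 3), (10, 3), (12, 2), (14, 1)]
Unfold 2 (reflect across h@16): 16 holes -> [(1, 1), (3, 2), (5, 3), (7, 3), (8, 3), (10, 3), (12, 2), (14, 1), (17, 1), (19, 2), (21, 3), (23, 3), (24, 3), (26, 3), (28, 2), (30, 1)]

Answer: 16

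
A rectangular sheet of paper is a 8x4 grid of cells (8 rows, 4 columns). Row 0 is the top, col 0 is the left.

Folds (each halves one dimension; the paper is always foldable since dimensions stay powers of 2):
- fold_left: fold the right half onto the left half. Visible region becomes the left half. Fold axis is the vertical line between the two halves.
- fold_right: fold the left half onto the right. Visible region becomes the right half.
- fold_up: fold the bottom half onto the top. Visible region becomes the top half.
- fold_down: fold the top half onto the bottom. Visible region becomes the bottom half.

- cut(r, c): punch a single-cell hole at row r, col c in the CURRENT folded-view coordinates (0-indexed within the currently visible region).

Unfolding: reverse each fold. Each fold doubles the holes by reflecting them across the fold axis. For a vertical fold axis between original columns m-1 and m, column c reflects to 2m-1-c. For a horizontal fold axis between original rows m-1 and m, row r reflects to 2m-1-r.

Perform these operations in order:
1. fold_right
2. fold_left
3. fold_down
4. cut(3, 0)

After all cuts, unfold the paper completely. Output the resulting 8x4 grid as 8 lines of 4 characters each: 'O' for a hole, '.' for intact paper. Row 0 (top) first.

Answer: OOOO
....
....
....
....
....
....
OOOO

Derivation:
Op 1 fold_right: fold axis v@2; visible region now rows[0,8) x cols[2,4) = 8x2
Op 2 fold_left: fold axis v@3; visible region now rows[0,8) x cols[2,3) = 8x1
Op 3 fold_down: fold axis h@4; visible region now rows[4,8) x cols[2,3) = 4x1
Op 4 cut(3, 0): punch at orig (7,2); cuts so far [(7, 2)]; region rows[4,8) x cols[2,3) = 4x1
Unfold 1 (reflect across h@4): 2 holes -> [(0, 2), (7, 2)]
Unfold 2 (reflect across v@3): 4 holes -> [(0, 2), (0, 3), (7, 2), (7, 3)]
Unfold 3 (reflect across v@2): 8 holes -> [(0, 0), (0, 1), (0, 2), (0, 3), (7, 0), (7, 1), (7, 2), (7, 3)]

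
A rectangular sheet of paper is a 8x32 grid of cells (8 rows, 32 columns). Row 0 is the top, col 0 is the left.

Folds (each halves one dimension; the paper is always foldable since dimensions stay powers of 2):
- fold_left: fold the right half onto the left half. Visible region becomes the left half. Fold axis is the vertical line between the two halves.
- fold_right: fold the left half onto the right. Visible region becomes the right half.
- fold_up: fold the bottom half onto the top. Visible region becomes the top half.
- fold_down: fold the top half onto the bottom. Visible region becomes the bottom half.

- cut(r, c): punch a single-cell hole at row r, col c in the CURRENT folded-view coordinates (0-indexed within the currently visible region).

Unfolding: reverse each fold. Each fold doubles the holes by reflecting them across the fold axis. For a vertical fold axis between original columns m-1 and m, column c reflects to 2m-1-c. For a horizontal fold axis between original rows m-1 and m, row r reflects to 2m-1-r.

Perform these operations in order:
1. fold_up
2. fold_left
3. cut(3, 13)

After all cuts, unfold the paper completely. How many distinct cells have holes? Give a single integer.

Op 1 fold_up: fold axis h@4; visible region now rows[0,4) x cols[0,32) = 4x32
Op 2 fold_left: fold axis v@16; visible region now rows[0,4) x cols[0,16) = 4x16
Op 3 cut(3, 13): punch at orig (3,13); cuts so far [(3, 13)]; region rows[0,4) x cols[0,16) = 4x16
Unfold 1 (reflect across v@16): 2 holes -> [(3, 13), (3, 18)]
Unfold 2 (reflect across h@4): 4 holes -> [(3, 13), (3, 18), (4, 13), (4, 18)]

Answer: 4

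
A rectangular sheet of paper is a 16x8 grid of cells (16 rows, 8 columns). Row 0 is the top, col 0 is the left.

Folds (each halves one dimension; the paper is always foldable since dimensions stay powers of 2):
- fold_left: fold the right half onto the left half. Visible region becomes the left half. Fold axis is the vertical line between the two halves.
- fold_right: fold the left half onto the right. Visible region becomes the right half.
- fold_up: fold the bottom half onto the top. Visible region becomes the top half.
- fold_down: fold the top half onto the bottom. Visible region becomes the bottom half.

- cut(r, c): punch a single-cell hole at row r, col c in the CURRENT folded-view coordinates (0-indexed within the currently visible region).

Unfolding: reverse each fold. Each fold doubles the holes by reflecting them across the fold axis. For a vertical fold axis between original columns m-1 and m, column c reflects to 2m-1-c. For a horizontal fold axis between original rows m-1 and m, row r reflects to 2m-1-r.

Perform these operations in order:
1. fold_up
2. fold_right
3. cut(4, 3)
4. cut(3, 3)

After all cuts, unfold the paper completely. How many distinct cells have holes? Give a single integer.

Op 1 fold_up: fold axis h@8; visible region now rows[0,8) x cols[0,8) = 8x8
Op 2 fold_right: fold axis v@4; visible region now rows[0,8) x cols[4,8) = 8x4
Op 3 cut(4, 3): punch at orig (4,7); cuts so far [(4, 7)]; region rows[0,8) x cols[4,8) = 8x4
Op 4 cut(3, 3): punch at orig (3,7); cuts so far [(3, 7), (4, 7)]; region rows[0,8) x cols[4,8) = 8x4
Unfold 1 (reflect across v@4): 4 holes -> [(3, 0), (3, 7), (4, 0), (4, 7)]
Unfold 2 (reflect across h@8): 8 holes -> [(3, 0), (3, 7), (4, 0), (4, 7), (11, 0), (11, 7), (12, 0), (12, 7)]

Answer: 8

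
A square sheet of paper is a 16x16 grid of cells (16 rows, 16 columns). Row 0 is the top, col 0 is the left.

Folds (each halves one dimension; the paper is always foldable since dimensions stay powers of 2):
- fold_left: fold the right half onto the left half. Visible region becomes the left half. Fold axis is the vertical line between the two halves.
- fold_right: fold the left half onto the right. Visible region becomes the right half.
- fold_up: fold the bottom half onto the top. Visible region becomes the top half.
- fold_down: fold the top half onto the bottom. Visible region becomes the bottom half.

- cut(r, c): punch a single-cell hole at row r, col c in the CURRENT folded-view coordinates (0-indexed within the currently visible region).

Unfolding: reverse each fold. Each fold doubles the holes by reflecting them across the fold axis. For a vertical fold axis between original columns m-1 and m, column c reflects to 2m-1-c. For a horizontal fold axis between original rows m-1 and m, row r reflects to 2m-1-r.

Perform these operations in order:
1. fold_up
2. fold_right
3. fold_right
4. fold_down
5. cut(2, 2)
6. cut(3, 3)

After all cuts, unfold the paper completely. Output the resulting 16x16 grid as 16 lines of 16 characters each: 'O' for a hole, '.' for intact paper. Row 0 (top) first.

Op 1 fold_up: fold axis h@8; visible region now rows[0,8) x cols[0,16) = 8x16
Op 2 fold_right: fold axis v@8; visible region now rows[0,8) x cols[8,16) = 8x8
Op 3 fold_right: fold axis v@12; visible region now rows[0,8) x cols[12,16) = 8x4
Op 4 fold_down: fold axis h@4; visible region now rows[4,8) x cols[12,16) = 4x4
Op 5 cut(2, 2): punch at orig (6,14); cuts so far [(6, 14)]; region rows[4,8) x cols[12,16) = 4x4
Op 6 cut(3, 3): punch at orig (7,15); cuts so far [(6, 14), (7, 15)]; region rows[4,8) x cols[12,16) = 4x4
Unfold 1 (reflect across h@4): 4 holes -> [(0, 15), (1, 14), (6, 14), (7, 15)]
Unfold 2 (reflect across v@12): 8 holes -> [(0, 8), (0, 15), (1, 9), (1, 14), (6, 9), (6, 14), (7, 8), (7, 15)]
Unfold 3 (reflect across v@8): 16 holes -> [(0, 0), (0, 7), (0, 8), (0, 15), (1, 1), (1, 6), (1, 9), (1, 14), (6, 1), (6, 6), (6, 9), (6, 14), (7, 0), (7, 7), (7, 8), (7, 15)]
Unfold 4 (reflect across h@8): 32 holes -> [(0, 0), (0, 7), (0, 8), (0, 15), (1, 1), (1, 6), (1, 9), (1, 14), (6, 1), (6, 6), (6, 9), (6, 14), (7, 0), (7, 7), (7, 8), (7, 15), (8, 0), (8, 7), (8, 8), (8, 15), (9, 1), (9, 6), (9, 9), (9, 14), (14, 1), (14, 6), (14, 9), (14, 14), (15, 0), (15, 7), (15, 8), (15, 15)]

Answer: O......OO......O
.O....O..O....O.
................
................
................
................
.O....O..O....O.
O......OO......O
O......OO......O
.O....O..O....O.
................
................
................
................
.O....O..O....O.
O......OO......O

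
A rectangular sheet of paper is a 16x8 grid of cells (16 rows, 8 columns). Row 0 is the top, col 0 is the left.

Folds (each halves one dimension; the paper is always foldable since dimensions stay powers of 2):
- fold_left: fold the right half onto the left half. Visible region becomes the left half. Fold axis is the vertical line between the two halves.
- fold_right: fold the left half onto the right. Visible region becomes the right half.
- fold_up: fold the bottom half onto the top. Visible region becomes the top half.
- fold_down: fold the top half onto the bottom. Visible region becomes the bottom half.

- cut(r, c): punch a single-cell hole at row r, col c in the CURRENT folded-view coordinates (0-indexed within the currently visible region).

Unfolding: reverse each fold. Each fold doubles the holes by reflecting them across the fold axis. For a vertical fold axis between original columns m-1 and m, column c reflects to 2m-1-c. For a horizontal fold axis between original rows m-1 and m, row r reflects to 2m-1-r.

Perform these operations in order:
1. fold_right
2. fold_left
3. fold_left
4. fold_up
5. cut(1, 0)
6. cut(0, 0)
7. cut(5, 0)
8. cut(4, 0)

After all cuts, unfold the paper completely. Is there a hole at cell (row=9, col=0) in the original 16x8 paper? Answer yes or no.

Op 1 fold_right: fold axis v@4; visible region now rows[0,16) x cols[4,8) = 16x4
Op 2 fold_left: fold axis v@6; visible region now rows[0,16) x cols[4,6) = 16x2
Op 3 fold_left: fold axis v@5; visible region now rows[0,16) x cols[4,5) = 16x1
Op 4 fold_up: fold axis h@8; visible region now rows[0,8) x cols[4,5) = 8x1
Op 5 cut(1, 0): punch at orig (1,4); cuts so far [(1, 4)]; region rows[0,8) x cols[4,5) = 8x1
Op 6 cut(0, 0): punch at orig (0,4); cuts so far [(0, 4), (1, 4)]; region rows[0,8) x cols[4,5) = 8x1
Op 7 cut(5, 0): punch at orig (5,4); cuts so far [(0, 4), (1, 4), (5, 4)]; region rows[0,8) x cols[4,5) = 8x1
Op 8 cut(4, 0): punch at orig (4,4); cuts so far [(0, 4), (1, 4), (4, 4), (5, 4)]; region rows[0,8) x cols[4,5) = 8x1
Unfold 1 (reflect across h@8): 8 holes -> [(0, 4), (1, 4), (4, 4), (5, 4), (10, 4), (11, 4), (14, 4), (15, 4)]
Unfold 2 (reflect across v@5): 16 holes -> [(0, 4), (0, 5), (1, 4), (1, 5), (4, 4), (4, 5), (5, 4), (5, 5), (10, 4), (10, 5), (11, 4), (11, 5), (14, 4), (14, 5), (15, 4), (15, 5)]
Unfold 3 (reflect across v@6): 32 holes -> [(0, 4), (0, 5), (0, 6), (0, 7), (1, 4), (1, 5), (1, 6), (1, 7), (4, 4), (4, 5), (4, 6), (4, 7), (5, 4), (5, 5), (5, 6), (5, 7), (10, 4), (10, 5), (10, 6), (10, 7), (11, 4), (11, 5), (11, 6), (11, 7), (14, 4), (14, 5), (14, 6), (14, 7), (15, 4), (15, 5), (15, 6), (15, 7)]
Unfold 4 (reflect across v@4): 64 holes -> [(0, 0), (0, 1), (0, 2), (0, 3), (0, 4), (0, 5), (0, 6), (0, 7), (1, 0), (1, 1), (1, 2), (1, 3), (1, 4), (1, 5), (1, 6), (1, 7), (4, 0), (4, 1), (4, 2), (4, 3), (4, 4), (4, 5), (4, 6), (4, 7), (5, 0), (5, 1), (5, 2), (5, 3), (5, 4), (5, 5), (5, 6), (5, 7), (10, 0), (10, 1), (10, 2), (10, 3), (10, 4), (10, 5), (10, 6), (10, 7), (11, 0), (11, 1), (11, 2), (11, 3), (11, 4), (11, 5), (11, 6), (11, 7), (14, 0), (14, 1), (14, 2), (14, 3), (14, 4), (14, 5), (14, 6), (14, 7), (15, 0), (15, 1), (15, 2), (15, 3), (15, 4), (15, 5), (15, 6), (15, 7)]
Holes: [(0, 0), (0, 1), (0, 2), (0, 3), (0, 4), (0, 5), (0, 6), (0, 7), (1, 0), (1, 1), (1, 2), (1, 3), (1, 4), (1, 5), (1, 6), (1, 7), (4, 0), (4, 1), (4, 2), (4, 3), (4, 4), (4, 5), (4, 6), (4, 7), (5, 0), (5, 1), (5, 2), (5, 3), (5, 4), (5, 5), (5, 6), (5, 7), (10, 0), (10, 1), (10, 2), (10, 3), (10, 4), (10, 5), (10, 6), (10, 7), (11, 0), (11, 1), (11, 2), (11, 3), (11, 4), (11, 5), (11, 6), (11, 7), (14, 0), (14, 1), (14, 2), (14, 3), (14, 4), (14, 5), (14, 6), (14, 7), (15, 0), (15, 1), (15, 2), (15, 3), (15, 4), (15, 5), (15, 6), (15, 7)]

Answer: no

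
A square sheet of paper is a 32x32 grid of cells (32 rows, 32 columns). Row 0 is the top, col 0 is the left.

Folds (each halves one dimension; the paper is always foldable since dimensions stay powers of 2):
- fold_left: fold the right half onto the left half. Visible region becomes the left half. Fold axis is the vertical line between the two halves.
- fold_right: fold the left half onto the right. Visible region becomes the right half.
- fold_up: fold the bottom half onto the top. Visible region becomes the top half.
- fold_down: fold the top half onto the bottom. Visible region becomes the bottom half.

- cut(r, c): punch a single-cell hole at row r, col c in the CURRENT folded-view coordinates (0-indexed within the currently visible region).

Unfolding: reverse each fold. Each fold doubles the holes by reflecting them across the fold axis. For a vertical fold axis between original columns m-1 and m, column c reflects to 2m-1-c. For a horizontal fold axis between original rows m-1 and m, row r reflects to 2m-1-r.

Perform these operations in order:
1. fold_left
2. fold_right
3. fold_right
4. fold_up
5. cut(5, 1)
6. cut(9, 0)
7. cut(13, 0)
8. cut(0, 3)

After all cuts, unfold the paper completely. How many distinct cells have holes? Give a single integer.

Answer: 64

Derivation:
Op 1 fold_left: fold axis v@16; visible region now rows[0,32) x cols[0,16) = 32x16
Op 2 fold_right: fold axis v@8; visible region now rows[0,32) x cols[8,16) = 32x8
Op 3 fold_right: fold axis v@12; visible region now rows[0,32) x cols[12,16) = 32x4
Op 4 fold_up: fold axis h@16; visible region now rows[0,16) x cols[12,16) = 16x4
Op 5 cut(5, 1): punch at orig (5,13); cuts so far [(5, 13)]; region rows[0,16) x cols[12,16) = 16x4
Op 6 cut(9, 0): punch at orig (9,12); cuts so far [(5, 13), (9, 12)]; region rows[0,16) x cols[12,16) = 16x4
Op 7 cut(13, 0): punch at orig (13,12); cuts so far [(5, 13), (9, 12), (13, 12)]; region rows[0,16) x cols[12,16) = 16x4
Op 8 cut(0, 3): punch at orig (0,15); cuts so far [(0, 15), (5, 13), (9, 12), (13, 12)]; region rows[0,16) x cols[12,16) = 16x4
Unfold 1 (reflect across h@16): 8 holes -> [(0, 15), (5, 13), (9, 12), (13, 12), (18, 12), (22, 12), (26, 13), (31, 15)]
Unfold 2 (reflect across v@12): 16 holes -> [(0, 8), (0, 15), (5, 10), (5, 13), (9, 11), (9, 12), (13, 11), (13, 12), (18, 11), (18, 12), (22, 11), (22, 12), (26, 10), (26, 13), (31, 8), (31, 15)]
Unfold 3 (reflect across v@8): 32 holes -> [(0, 0), (0, 7), (0, 8), (0, 15), (5, 2), (5, 5), (5, 10), (5, 13), (9, 3), (9, 4), (9, 11), (9, 12), (13, 3), (13, 4), (13, 11), (13, 12), (18, 3), (18, 4), (18, 11), (18, 12), (22, 3), (22, 4), (22, 11), (22, 12), (26, 2), (26, 5), (26, 10), (26, 13), (31, 0), (31, 7), (31, 8), (31, 15)]
Unfold 4 (reflect across v@16): 64 holes -> [(0, 0), (0, 7), (0, 8), (0, 15), (0, 16), (0, 23), (0, 24), (0, 31), (5, 2), (5, 5), (5, 10), (5, 13), (5, 18), (5, 21), (5, 26), (5, 29), (9, 3), (9, 4), (9, 11), (9, 12), (9, 19), (9, 20), (9, 27), (9, 28), (13, 3), (13, 4), (13, 11), (13, 12), (13, 19), (13, 20), (13, 27), (13, 28), (18, 3), (18, 4), (18, 11), (18, 12), (18, 19), (18, 20), (18, 27), (18, 28), (22, 3), (22, 4), (22, 11), (22, 12), (22, 19), (22, 20), (22, 27), (22, 28), (26, 2), (26, 5), (26, 10), (26, 13), (26, 18), (26, 21), (26, 26), (26, 29), (31, 0), (31, 7), (31, 8), (31, 15), (31, 16), (31, 23), (31, 24), (31, 31)]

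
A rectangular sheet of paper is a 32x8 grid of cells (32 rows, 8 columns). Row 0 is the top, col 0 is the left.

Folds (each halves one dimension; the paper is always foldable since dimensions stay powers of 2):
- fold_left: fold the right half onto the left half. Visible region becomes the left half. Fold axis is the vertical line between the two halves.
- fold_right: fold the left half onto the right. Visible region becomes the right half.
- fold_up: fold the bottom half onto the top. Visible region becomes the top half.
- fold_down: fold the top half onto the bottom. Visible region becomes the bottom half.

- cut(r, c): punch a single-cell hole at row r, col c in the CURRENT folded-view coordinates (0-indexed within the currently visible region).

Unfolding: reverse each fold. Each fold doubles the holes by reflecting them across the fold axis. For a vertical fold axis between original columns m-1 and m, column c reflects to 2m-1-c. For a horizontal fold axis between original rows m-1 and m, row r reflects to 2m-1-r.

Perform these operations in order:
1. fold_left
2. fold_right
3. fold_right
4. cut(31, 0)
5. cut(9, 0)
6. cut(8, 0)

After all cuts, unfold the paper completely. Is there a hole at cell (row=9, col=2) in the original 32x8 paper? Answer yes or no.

Op 1 fold_left: fold axis v@4; visible region now rows[0,32) x cols[0,4) = 32x4
Op 2 fold_right: fold axis v@2; visible region now rows[0,32) x cols[2,4) = 32x2
Op 3 fold_right: fold axis v@3; visible region now rows[0,32) x cols[3,4) = 32x1
Op 4 cut(31, 0): punch at orig (31,3); cuts so far [(31, 3)]; region rows[0,32) x cols[3,4) = 32x1
Op 5 cut(9, 0): punch at orig (9,3); cuts so far [(9, 3), (31, 3)]; region rows[0,32) x cols[3,4) = 32x1
Op 6 cut(8, 0): punch at orig (8,3); cuts so far [(8, 3), (9, 3), (31, 3)]; region rows[0,32) x cols[3,4) = 32x1
Unfold 1 (reflect across v@3): 6 holes -> [(8, 2), (8, 3), (9, 2), (9, 3), (31, 2), (31, 3)]
Unfold 2 (reflect across v@2): 12 holes -> [(8, 0), (8, 1), (8, 2), (8, 3), (9, 0), (9, 1), (9, 2), (9, 3), (31, 0), (31, 1), (31, 2), (31, 3)]
Unfold 3 (reflect across v@4): 24 holes -> [(8, 0), (8, 1), (8, 2), (8, 3), (8, 4), (8, 5), (8, 6), (8, 7), (9, 0), (9, 1), (9, 2), (9, 3), (9, 4), (9, 5), (9, 6), (9, 7), (31, 0), (31, 1), (31, 2), (31, 3), (31, 4), (31, 5), (31, 6), (31, 7)]
Holes: [(8, 0), (8, 1), (8, 2), (8, 3), (8, 4), (8, 5), (8, 6), (8, 7), (9, 0), (9, 1), (9, 2), (9, 3), (9, 4), (9, 5), (9, 6), (9, 7), (31, 0), (31, 1), (31, 2), (31, 3), (31, 4), (31, 5), (31, 6), (31, 7)]

Answer: yes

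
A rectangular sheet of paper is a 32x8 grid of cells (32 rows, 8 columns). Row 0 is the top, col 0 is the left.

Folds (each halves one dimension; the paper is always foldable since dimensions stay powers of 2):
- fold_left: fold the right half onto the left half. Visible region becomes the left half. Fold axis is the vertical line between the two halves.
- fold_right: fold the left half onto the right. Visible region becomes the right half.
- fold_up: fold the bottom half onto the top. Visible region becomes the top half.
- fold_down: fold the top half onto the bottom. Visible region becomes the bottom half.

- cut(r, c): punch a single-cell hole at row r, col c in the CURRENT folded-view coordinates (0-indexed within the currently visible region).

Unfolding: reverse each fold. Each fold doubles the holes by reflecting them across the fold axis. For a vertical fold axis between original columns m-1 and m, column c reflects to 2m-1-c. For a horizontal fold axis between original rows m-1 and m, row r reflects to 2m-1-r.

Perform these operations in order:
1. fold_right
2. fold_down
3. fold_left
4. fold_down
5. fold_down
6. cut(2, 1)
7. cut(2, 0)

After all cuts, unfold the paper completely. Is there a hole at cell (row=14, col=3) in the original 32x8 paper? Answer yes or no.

Op 1 fold_right: fold axis v@4; visible region now rows[0,32) x cols[4,8) = 32x4
Op 2 fold_down: fold axis h@16; visible region now rows[16,32) x cols[4,8) = 16x4
Op 3 fold_left: fold axis v@6; visible region now rows[16,32) x cols[4,6) = 16x2
Op 4 fold_down: fold axis h@24; visible region now rows[24,32) x cols[4,6) = 8x2
Op 5 fold_down: fold axis h@28; visible region now rows[28,32) x cols[4,6) = 4x2
Op 6 cut(2, 1): punch at orig (30,5); cuts so far [(30, 5)]; region rows[28,32) x cols[4,6) = 4x2
Op 7 cut(2, 0): punch at orig (30,4); cuts so far [(30, 4), (30, 5)]; region rows[28,32) x cols[4,6) = 4x2
Unfold 1 (reflect across h@28): 4 holes -> [(25, 4), (25, 5), (30, 4), (30, 5)]
Unfold 2 (reflect across h@24): 8 holes -> [(17, 4), (17, 5), (22, 4), (22, 5), (25, 4), (25, 5), (30, 4), (30, 5)]
Unfold 3 (reflect across v@6): 16 holes -> [(17, 4), (17, 5), (17, 6), (17, 7), (22, 4), (22, 5), (22, 6), (22, 7), (25, 4), (25, 5), (25, 6), (25, 7), (30, 4), (30, 5), (30, 6), (30, 7)]
Unfold 4 (reflect across h@16): 32 holes -> [(1, 4), (1, 5), (1, 6), (1, 7), (6, 4), (6, 5), (6, 6), (6, 7), (9, 4), (9, 5), (9, 6), (9, 7), (14, 4), (14, 5), (14, 6), (14, 7), (17, 4), (17, 5), (17, 6), (17, 7), (22, 4), (22, 5), (22, 6), (22, 7), (25, 4), (25, 5), (25, 6), (25, 7), (30, 4), (30, 5), (30, 6), (30, 7)]
Unfold 5 (reflect across v@4): 64 holes -> [(1, 0), (1, 1), (1, 2), (1, 3), (1, 4), (1, 5), (1, 6), (1, 7), (6, 0), (6, 1), (6, 2), (6, 3), (6, 4), (6, 5), (6, 6), (6, 7), (9, 0), (9, 1), (9, 2), (9, 3), (9, 4), (9, 5), (9, 6), (9, 7), (14, 0), (14, 1), (14, 2), (14, 3), (14, 4), (14, 5), (14, 6), (14, 7), (17, 0), (17, 1), (17, 2), (17, 3), (17, 4), (17, 5), (17, 6), (17, 7), (22, 0), (22, 1), (22, 2), (22, 3), (22, 4), (22, 5), (22, 6), (22, 7), (25, 0), (25, 1), (25, 2), (25, 3), (25, 4), (25, 5), (25, 6), (25, 7), (30, 0), (30, 1), (30, 2), (30, 3), (30, 4), (30, 5), (30, 6), (30, 7)]
Holes: [(1, 0), (1, 1), (1, 2), (1, 3), (1, 4), (1, 5), (1, 6), (1, 7), (6, 0), (6, 1), (6, 2), (6, 3), (6, 4), (6, 5), (6, 6), (6, 7), (9, 0), (9, 1), (9, 2), (9, 3), (9, 4), (9, 5), (9, 6), (9, 7), (14, 0), (14, 1), (14, 2), (14, 3), (14, 4), (14, 5), (14, 6), (14, 7), (17, 0), (17, 1), (17, 2), (17, 3), (17, 4), (17, 5), (17, 6), (17, 7), (22, 0), (22, 1), (22, 2), (22, 3), (22, 4), (22, 5), (22, 6), (22, 7), (25, 0), (25, 1), (25, 2), (25, 3), (25, 4), (25, 5), (25, 6), (25, 7), (30, 0), (30, 1), (30, 2), (30, 3), (30, 4), (30, 5), (30, 6), (30, 7)]

Answer: yes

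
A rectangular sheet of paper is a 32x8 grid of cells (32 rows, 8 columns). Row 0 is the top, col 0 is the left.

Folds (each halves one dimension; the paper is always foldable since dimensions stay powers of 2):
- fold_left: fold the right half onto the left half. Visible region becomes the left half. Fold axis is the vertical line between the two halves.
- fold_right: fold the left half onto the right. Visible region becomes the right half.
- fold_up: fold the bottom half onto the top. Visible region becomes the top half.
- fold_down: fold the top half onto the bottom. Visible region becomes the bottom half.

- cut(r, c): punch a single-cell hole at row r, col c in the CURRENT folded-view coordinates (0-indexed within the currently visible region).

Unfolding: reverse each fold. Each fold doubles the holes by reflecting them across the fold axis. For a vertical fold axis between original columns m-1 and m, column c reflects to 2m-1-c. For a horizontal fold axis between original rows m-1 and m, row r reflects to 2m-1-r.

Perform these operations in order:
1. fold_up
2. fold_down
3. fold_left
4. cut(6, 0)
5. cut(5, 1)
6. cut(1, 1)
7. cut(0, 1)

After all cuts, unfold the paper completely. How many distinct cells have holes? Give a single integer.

Answer: 32

Derivation:
Op 1 fold_up: fold axis h@16; visible region now rows[0,16) x cols[0,8) = 16x8
Op 2 fold_down: fold axis h@8; visible region now rows[8,16) x cols[0,8) = 8x8
Op 3 fold_left: fold axis v@4; visible region now rows[8,16) x cols[0,4) = 8x4
Op 4 cut(6, 0): punch at orig (14,0); cuts so far [(14, 0)]; region rows[8,16) x cols[0,4) = 8x4
Op 5 cut(5, 1): punch at orig (13,1); cuts so far [(13, 1), (14, 0)]; region rows[8,16) x cols[0,4) = 8x4
Op 6 cut(1, 1): punch at orig (9,1); cuts so far [(9, 1), (13, 1), (14, 0)]; region rows[8,16) x cols[0,4) = 8x4
Op 7 cut(0, 1): punch at orig (8,1); cuts so far [(8, 1), (9, 1), (13, 1), (14, 0)]; region rows[8,16) x cols[0,4) = 8x4
Unfold 1 (reflect across v@4): 8 holes -> [(8, 1), (8, 6), (9, 1), (9, 6), (13, 1), (13, 6), (14, 0), (14, 7)]
Unfold 2 (reflect across h@8): 16 holes -> [(1, 0), (1, 7), (2, 1), (2, 6), (6, 1), (6, 6), (7, 1), (7, 6), (8, 1), (8, 6), (9, 1), (9, 6), (13, 1), (13, 6), (14, 0), (14, 7)]
Unfold 3 (reflect across h@16): 32 holes -> [(1, 0), (1, 7), (2, 1), (2, 6), (6, 1), (6, 6), (7, 1), (7, 6), (8, 1), (8, 6), (9, 1), (9, 6), (13, 1), (13, 6), (14, 0), (14, 7), (17, 0), (17, 7), (18, 1), (18, 6), (22, 1), (22, 6), (23, 1), (23, 6), (24, 1), (24, 6), (25, 1), (25, 6), (29, 1), (29, 6), (30, 0), (30, 7)]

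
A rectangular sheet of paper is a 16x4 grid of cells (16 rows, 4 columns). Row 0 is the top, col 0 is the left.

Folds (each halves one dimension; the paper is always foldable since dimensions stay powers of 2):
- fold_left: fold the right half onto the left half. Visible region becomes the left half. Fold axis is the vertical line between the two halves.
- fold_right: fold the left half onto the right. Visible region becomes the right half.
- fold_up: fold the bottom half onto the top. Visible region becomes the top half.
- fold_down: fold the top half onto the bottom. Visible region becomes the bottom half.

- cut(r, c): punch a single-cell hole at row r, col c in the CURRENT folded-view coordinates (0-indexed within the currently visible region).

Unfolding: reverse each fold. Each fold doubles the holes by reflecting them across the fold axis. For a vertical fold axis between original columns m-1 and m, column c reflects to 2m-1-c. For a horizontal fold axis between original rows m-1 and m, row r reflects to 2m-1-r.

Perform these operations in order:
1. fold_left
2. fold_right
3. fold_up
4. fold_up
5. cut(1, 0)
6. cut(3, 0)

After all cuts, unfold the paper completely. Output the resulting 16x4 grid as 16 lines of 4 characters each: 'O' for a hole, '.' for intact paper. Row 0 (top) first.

Op 1 fold_left: fold axis v@2; visible region now rows[0,16) x cols[0,2) = 16x2
Op 2 fold_right: fold axis v@1; visible region now rows[0,16) x cols[1,2) = 16x1
Op 3 fold_up: fold axis h@8; visible region now rows[0,8) x cols[1,2) = 8x1
Op 4 fold_up: fold axis h@4; visible region now rows[0,4) x cols[1,2) = 4x1
Op 5 cut(1, 0): punch at orig (1,1); cuts so far [(1, 1)]; region rows[0,4) x cols[1,2) = 4x1
Op 6 cut(3, 0): punch at orig (3,1); cuts so far [(1, 1), (3, 1)]; region rows[0,4) x cols[1,2) = 4x1
Unfold 1 (reflect across h@4): 4 holes -> [(1, 1), (3, 1), (4, 1), (6, 1)]
Unfold 2 (reflect across h@8): 8 holes -> [(1, 1), (3, 1), (4, 1), (6, 1), (9, 1), (11, 1), (12, 1), (14, 1)]
Unfold 3 (reflect across v@1): 16 holes -> [(1, 0), (1, 1), (3, 0), (3, 1), (4, 0), (4, 1), (6, 0), (6, 1), (9, 0), (9, 1), (11, 0), (11, 1), (12, 0), (12, 1), (14, 0), (14, 1)]
Unfold 4 (reflect across v@2): 32 holes -> [(1, 0), (1, 1), (1, 2), (1, 3), (3, 0), (3, 1), (3, 2), (3, 3), (4, 0), (4, 1), (4, 2), (4, 3), (6, 0), (6, 1), (6, 2), (6, 3), (9, 0), (9, 1), (9, 2), (9, 3), (11, 0), (11, 1), (11, 2), (11, 3), (12, 0), (12, 1), (12, 2), (12, 3), (14, 0), (14, 1), (14, 2), (14, 3)]

Answer: ....
OOOO
....
OOOO
OOOO
....
OOOO
....
....
OOOO
....
OOOO
OOOO
....
OOOO
....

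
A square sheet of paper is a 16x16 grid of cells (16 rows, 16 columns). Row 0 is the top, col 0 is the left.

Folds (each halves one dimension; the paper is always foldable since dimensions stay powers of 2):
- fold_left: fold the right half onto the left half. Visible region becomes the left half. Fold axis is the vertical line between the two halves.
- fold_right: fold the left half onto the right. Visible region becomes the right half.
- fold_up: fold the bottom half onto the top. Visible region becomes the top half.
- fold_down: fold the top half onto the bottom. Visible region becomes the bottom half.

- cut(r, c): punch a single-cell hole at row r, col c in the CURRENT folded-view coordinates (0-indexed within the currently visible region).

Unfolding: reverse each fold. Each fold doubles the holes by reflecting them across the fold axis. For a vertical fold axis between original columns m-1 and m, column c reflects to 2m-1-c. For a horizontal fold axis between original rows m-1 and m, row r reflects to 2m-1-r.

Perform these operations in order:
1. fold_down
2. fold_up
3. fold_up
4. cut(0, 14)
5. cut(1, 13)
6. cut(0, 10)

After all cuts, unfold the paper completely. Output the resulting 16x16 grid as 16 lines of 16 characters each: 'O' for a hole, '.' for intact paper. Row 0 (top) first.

Answer: ..........O...O.
.............O..
.............O..
..........O...O.
..........O...O.
.............O..
.............O..
..........O...O.
..........O...O.
.............O..
.............O..
..........O...O.
..........O...O.
.............O..
.............O..
..........O...O.

Derivation:
Op 1 fold_down: fold axis h@8; visible region now rows[8,16) x cols[0,16) = 8x16
Op 2 fold_up: fold axis h@12; visible region now rows[8,12) x cols[0,16) = 4x16
Op 3 fold_up: fold axis h@10; visible region now rows[8,10) x cols[0,16) = 2x16
Op 4 cut(0, 14): punch at orig (8,14); cuts so far [(8, 14)]; region rows[8,10) x cols[0,16) = 2x16
Op 5 cut(1, 13): punch at orig (9,13); cuts so far [(8, 14), (9, 13)]; region rows[8,10) x cols[0,16) = 2x16
Op 6 cut(0, 10): punch at orig (8,10); cuts so far [(8, 10), (8, 14), (9, 13)]; region rows[8,10) x cols[0,16) = 2x16
Unfold 1 (reflect across h@10): 6 holes -> [(8, 10), (8, 14), (9, 13), (10, 13), (11, 10), (11, 14)]
Unfold 2 (reflect across h@12): 12 holes -> [(8, 10), (8, 14), (9, 13), (10, 13), (11, 10), (11, 14), (12, 10), (12, 14), (13, 13), (14, 13), (15, 10), (15, 14)]
Unfold 3 (reflect across h@8): 24 holes -> [(0, 10), (0, 14), (1, 13), (2, 13), (3, 10), (3, 14), (4, 10), (4, 14), (5, 13), (6, 13), (7, 10), (7, 14), (8, 10), (8, 14), (9, 13), (10, 13), (11, 10), (11, 14), (12, 10), (12, 14), (13, 13), (14, 13), (15, 10), (15, 14)]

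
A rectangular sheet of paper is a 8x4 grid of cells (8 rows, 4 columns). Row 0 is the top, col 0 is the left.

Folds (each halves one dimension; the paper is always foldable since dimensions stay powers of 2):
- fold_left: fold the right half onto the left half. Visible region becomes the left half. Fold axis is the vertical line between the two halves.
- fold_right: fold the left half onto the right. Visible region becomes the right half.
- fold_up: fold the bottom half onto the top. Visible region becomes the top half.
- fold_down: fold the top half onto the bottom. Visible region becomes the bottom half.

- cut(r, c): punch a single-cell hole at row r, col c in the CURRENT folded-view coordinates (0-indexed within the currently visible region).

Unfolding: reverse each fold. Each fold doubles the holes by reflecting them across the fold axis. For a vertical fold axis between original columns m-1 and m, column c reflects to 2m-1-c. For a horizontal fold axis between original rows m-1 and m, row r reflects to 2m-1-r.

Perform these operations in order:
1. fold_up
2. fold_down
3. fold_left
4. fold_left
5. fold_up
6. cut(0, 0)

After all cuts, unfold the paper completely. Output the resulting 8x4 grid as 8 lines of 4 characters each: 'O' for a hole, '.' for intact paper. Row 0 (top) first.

Answer: OOOO
OOOO
OOOO
OOOO
OOOO
OOOO
OOOO
OOOO

Derivation:
Op 1 fold_up: fold axis h@4; visible region now rows[0,4) x cols[0,4) = 4x4
Op 2 fold_down: fold axis h@2; visible region now rows[2,4) x cols[0,4) = 2x4
Op 3 fold_left: fold axis v@2; visible region now rows[2,4) x cols[0,2) = 2x2
Op 4 fold_left: fold axis v@1; visible region now rows[2,4) x cols[0,1) = 2x1
Op 5 fold_up: fold axis h@3; visible region now rows[2,3) x cols[0,1) = 1x1
Op 6 cut(0, 0): punch at orig (2,0); cuts so far [(2, 0)]; region rows[2,3) x cols[0,1) = 1x1
Unfold 1 (reflect across h@3): 2 holes -> [(2, 0), (3, 0)]
Unfold 2 (reflect across v@1): 4 holes -> [(2, 0), (2, 1), (3, 0), (3, 1)]
Unfold 3 (reflect across v@2): 8 holes -> [(2, 0), (2, 1), (2, 2), (2, 3), (3, 0), (3, 1), (3, 2), (3, 3)]
Unfold 4 (reflect across h@2): 16 holes -> [(0, 0), (0, 1), (0, 2), (0, 3), (1, 0), (1, 1), (1, 2), (1, 3), (2, 0), (2, 1), (2, 2), (2, 3), (3, 0), (3, 1), (3, 2), (3, 3)]
Unfold 5 (reflect across h@4): 32 holes -> [(0, 0), (0, 1), (0, 2), (0, 3), (1, 0), (1, 1), (1, 2), (1, 3), (2, 0), (2, 1), (2, 2), (2, 3), (3, 0), (3, 1), (3, 2), (3, 3), (4, 0), (4, 1), (4, 2), (4, 3), (5, 0), (5, 1), (5, 2), (5, 3), (6, 0), (6, 1), (6, 2), (6, 3), (7, 0), (7, 1), (7, 2), (7, 3)]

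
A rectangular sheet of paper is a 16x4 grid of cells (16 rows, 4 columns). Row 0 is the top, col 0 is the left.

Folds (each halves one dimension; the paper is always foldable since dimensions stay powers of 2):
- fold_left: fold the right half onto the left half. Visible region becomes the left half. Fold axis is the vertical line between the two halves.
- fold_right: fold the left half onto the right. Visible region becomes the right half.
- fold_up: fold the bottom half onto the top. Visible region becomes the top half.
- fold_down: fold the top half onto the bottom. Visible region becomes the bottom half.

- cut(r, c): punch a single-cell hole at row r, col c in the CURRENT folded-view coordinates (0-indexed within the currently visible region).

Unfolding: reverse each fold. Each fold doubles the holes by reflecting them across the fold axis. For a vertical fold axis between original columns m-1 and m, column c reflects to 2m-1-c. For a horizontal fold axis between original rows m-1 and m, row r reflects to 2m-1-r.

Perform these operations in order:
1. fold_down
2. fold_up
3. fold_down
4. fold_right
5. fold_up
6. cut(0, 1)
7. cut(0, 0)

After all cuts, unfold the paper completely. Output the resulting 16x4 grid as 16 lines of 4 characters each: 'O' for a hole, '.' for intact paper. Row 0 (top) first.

Answer: OOOO
OOOO
OOOO
OOOO
OOOO
OOOO
OOOO
OOOO
OOOO
OOOO
OOOO
OOOO
OOOO
OOOO
OOOO
OOOO

Derivation:
Op 1 fold_down: fold axis h@8; visible region now rows[8,16) x cols[0,4) = 8x4
Op 2 fold_up: fold axis h@12; visible region now rows[8,12) x cols[0,4) = 4x4
Op 3 fold_down: fold axis h@10; visible region now rows[10,12) x cols[0,4) = 2x4
Op 4 fold_right: fold axis v@2; visible region now rows[10,12) x cols[2,4) = 2x2
Op 5 fold_up: fold axis h@11; visible region now rows[10,11) x cols[2,4) = 1x2
Op 6 cut(0, 1): punch at orig (10,3); cuts so far [(10, 3)]; region rows[10,11) x cols[2,4) = 1x2
Op 7 cut(0, 0): punch at orig (10,2); cuts so far [(10, 2), (10, 3)]; region rows[10,11) x cols[2,4) = 1x2
Unfold 1 (reflect across h@11): 4 holes -> [(10, 2), (10, 3), (11, 2), (11, 3)]
Unfold 2 (reflect across v@2): 8 holes -> [(10, 0), (10, 1), (10, 2), (10, 3), (11, 0), (11, 1), (11, 2), (11, 3)]
Unfold 3 (reflect across h@10): 16 holes -> [(8, 0), (8, 1), (8, 2), (8, 3), (9, 0), (9, 1), (9, 2), (9, 3), (10, 0), (10, 1), (10, 2), (10, 3), (11, 0), (11, 1), (11, 2), (11, 3)]
Unfold 4 (reflect across h@12): 32 holes -> [(8, 0), (8, 1), (8, 2), (8, 3), (9, 0), (9, 1), (9, 2), (9, 3), (10, 0), (10, 1), (10, 2), (10, 3), (11, 0), (11, 1), (11, 2), (11, 3), (12, 0), (12, 1), (12, 2), (12, 3), (13, 0), (13, 1), (13, 2), (13, 3), (14, 0), (14, 1), (14, 2), (14, 3), (15, 0), (15, 1), (15, 2), (15, 3)]
Unfold 5 (reflect across h@8): 64 holes -> [(0, 0), (0, 1), (0, 2), (0, 3), (1, 0), (1, 1), (1, 2), (1, 3), (2, 0), (2, 1), (2, 2), (2, 3), (3, 0), (3, 1), (3, 2), (3, 3), (4, 0), (4, 1), (4, 2), (4, 3), (5, 0), (5, 1), (5, 2), (5, 3), (6, 0), (6, 1), (6, 2), (6, 3), (7, 0), (7, 1), (7, 2), (7, 3), (8, 0), (8, 1), (8, 2), (8, 3), (9, 0), (9, 1), (9, 2), (9, 3), (10, 0), (10, 1), (10, 2), (10, 3), (11, 0), (11, 1), (11, 2), (11, 3), (12, 0), (12, 1), (12, 2), (12, 3), (13, 0), (13, 1), (13, 2), (13, 3), (14, 0), (14, 1), (14, 2), (14, 3), (15, 0), (15, 1), (15, 2), (15, 3)]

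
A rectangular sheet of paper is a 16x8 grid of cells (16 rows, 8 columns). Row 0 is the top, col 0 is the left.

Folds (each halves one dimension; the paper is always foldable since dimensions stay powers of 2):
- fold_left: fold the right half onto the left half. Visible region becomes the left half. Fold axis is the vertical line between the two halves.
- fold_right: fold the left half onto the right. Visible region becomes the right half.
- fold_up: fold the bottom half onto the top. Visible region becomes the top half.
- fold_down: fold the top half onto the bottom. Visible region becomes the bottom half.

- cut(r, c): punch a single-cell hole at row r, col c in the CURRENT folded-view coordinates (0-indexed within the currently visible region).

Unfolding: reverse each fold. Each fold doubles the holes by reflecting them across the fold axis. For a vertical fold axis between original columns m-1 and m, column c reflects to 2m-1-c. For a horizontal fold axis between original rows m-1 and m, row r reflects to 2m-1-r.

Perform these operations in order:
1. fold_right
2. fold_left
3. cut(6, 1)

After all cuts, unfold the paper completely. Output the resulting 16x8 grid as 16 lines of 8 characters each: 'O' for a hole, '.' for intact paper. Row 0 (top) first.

Answer: ........
........
........
........
........
........
.OO..OO.
........
........
........
........
........
........
........
........
........

Derivation:
Op 1 fold_right: fold axis v@4; visible region now rows[0,16) x cols[4,8) = 16x4
Op 2 fold_left: fold axis v@6; visible region now rows[0,16) x cols[4,6) = 16x2
Op 3 cut(6, 1): punch at orig (6,5); cuts so far [(6, 5)]; region rows[0,16) x cols[4,6) = 16x2
Unfold 1 (reflect across v@6): 2 holes -> [(6, 5), (6, 6)]
Unfold 2 (reflect across v@4): 4 holes -> [(6, 1), (6, 2), (6, 5), (6, 6)]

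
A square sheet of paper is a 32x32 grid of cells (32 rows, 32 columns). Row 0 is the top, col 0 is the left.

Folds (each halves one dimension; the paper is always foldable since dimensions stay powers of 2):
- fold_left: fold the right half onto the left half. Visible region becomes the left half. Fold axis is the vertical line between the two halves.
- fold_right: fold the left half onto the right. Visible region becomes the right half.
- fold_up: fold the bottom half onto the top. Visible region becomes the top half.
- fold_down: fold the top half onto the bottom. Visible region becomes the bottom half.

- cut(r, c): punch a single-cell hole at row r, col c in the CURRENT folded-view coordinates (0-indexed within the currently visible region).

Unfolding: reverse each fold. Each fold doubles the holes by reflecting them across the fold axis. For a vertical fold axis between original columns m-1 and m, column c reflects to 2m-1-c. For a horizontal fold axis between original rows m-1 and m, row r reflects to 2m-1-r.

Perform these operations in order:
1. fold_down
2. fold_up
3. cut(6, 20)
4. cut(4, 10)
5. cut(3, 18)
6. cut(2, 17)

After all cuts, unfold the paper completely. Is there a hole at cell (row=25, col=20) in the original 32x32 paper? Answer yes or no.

Op 1 fold_down: fold axis h@16; visible region now rows[16,32) x cols[0,32) = 16x32
Op 2 fold_up: fold axis h@24; visible region now rows[16,24) x cols[0,32) = 8x32
Op 3 cut(6, 20): punch at orig (22,20); cuts so far [(22, 20)]; region rows[16,24) x cols[0,32) = 8x32
Op 4 cut(4, 10): punch at orig (20,10); cuts so far [(20, 10), (22, 20)]; region rows[16,24) x cols[0,32) = 8x32
Op 5 cut(3, 18): punch at orig (19,18); cuts so far [(19, 18), (20, 10), (22, 20)]; region rows[16,24) x cols[0,32) = 8x32
Op 6 cut(2, 17): punch at orig (18,17); cuts so far [(18, 17), (19, 18), (20, 10), (22, 20)]; region rows[16,24) x cols[0,32) = 8x32
Unfold 1 (reflect across h@24): 8 holes -> [(18, 17), (19, 18), (20, 10), (22, 20), (25, 20), (27, 10), (28, 18), (29, 17)]
Unfold 2 (reflect across h@16): 16 holes -> [(2, 17), (3, 18), (4, 10), (6, 20), (9, 20), (11, 10), (12, 18), (13, 17), (18, 17), (19, 18), (20, 10), (22, 20), (25, 20), (27, 10), (28, 18), (29, 17)]
Holes: [(2, 17), (3, 18), (4, 10), (6, 20), (9, 20), (11, 10), (12, 18), (13, 17), (18, 17), (19, 18), (20, 10), (22, 20), (25, 20), (27, 10), (28, 18), (29, 17)]

Answer: yes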